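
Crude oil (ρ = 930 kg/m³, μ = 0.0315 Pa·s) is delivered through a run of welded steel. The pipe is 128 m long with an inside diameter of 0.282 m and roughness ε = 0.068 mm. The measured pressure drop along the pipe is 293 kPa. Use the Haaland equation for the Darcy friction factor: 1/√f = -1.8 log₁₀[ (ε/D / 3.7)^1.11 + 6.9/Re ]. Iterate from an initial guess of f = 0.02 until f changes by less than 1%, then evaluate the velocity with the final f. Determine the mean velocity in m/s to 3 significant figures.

V ≈ 8.30 m/s

Rearranging Darcy-Weisbach: V = √(2·ΔP·D/(f·L·ρ)). With ε/D = 6.8e-05/0.282 = 0.000241, iterate starting from f = 0.02:
  f = 0.02 → V = √(2·2.93e+05·0.282/(0.02·128·930)) = 8.331 m/s; Re = ρVD/μ = 6.936e+04; f → 0.02015
Converged (Δf/f < 1%). With the final f = 0.02015: V = √(2·2.93e+05·0.282/(0.02015·128·930)) = 8.3 m/s.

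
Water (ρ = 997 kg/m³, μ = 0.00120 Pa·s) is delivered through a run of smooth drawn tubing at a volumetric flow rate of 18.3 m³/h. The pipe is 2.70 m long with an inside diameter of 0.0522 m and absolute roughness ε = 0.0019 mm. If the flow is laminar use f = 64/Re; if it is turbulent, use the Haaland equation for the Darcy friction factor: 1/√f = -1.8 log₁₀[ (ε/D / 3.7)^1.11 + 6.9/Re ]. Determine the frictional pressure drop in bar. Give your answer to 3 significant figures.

Q = 18.3 m³/h = 18.3/3600 = 0.005083 m³/s.
Cross-sectional area A = πD²/4 = π(0.0522)²/4 = 0.00214 m²; mean velocity V = Q/A = 0.005083/0.00214 = 2.375 m/s.
Reynolds number Re = ρVD/μ = 997 · 2.375 · 0.0522 / 0.0012 = 1.03e+05.
Re > 4000 → turbulent. Relative roughness ε/D = 1.9e-06/0.0522 = 3.64e-05. Haaland: 1/√f = -1.8 log₁₀[(3.64e-05/3.7)^1.11 + 6.9/1.03e+05] = -1.8 log₁₀[2.77e-06 + 6.7e-05] = 7.482, so f = 0.01787.
Darcy-Weisbach: ΔP = f(L/D)(ρV²/2) = 0.01787·(2.7/0.0522)·(997·2.375²/2) = 0.01787·51.72·2813 = 2599 Pa.
ΔP = 2599 Pa = 0.0260 bar.

ΔP ≈ 0.0260 bar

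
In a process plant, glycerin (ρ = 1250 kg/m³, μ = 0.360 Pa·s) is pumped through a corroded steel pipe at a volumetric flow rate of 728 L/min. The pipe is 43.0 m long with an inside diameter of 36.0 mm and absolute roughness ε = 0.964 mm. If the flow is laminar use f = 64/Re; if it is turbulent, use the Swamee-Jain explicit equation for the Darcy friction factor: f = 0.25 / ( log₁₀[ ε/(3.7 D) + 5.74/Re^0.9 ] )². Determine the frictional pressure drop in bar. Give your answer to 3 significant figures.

ΔP ≈ 45.6 bar

Q = 728 L/min = 728/60000 = 0.01213 m³/s.
Cross-sectional area A = πD²/4 = π(0.036)²/4 = 0.001018 m²; mean velocity V = Q/A = 0.01213/0.001018 = 11.92 m/s.
Reynolds number Re = ρVD/μ = 1250 · 11.92 · 0.036 / 0.36 = 1490.
Re < 2300 → laminar flow, so f = 64/Re = 64/1490 = 0.04295 (the turbulent correlation is not needed).
Darcy-Weisbach: ΔP = f(L/D)(ρV²/2) = 0.04295·(43/0.036)·(1250·11.92²/2) = 0.04295·1194·8.881e+04 = 4.556e+06 Pa.
ΔP = 4.556e+06 Pa = 45.6 bar.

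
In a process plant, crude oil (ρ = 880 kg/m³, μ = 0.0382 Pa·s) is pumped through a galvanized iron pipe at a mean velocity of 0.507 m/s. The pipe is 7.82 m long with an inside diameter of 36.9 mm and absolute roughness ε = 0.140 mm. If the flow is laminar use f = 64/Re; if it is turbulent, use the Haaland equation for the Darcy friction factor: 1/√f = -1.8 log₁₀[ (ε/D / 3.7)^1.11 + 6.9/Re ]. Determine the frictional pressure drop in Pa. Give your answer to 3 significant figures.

Reynolds number Re = ρVD/μ = 880 · 0.507 · 0.0369 / 0.0382 = 431.
Re < 2300 → laminar flow, so f = 64/Re = 64/431 = 0.1485 (the turbulent correlation is not needed).
Darcy-Weisbach: ΔP = f(L/D)(ρV²/2) = 0.1485·(7.82/0.0369)·(880·0.507²/2) = 0.1485·211.9·113.1 = 3559 Pa.

ΔP ≈ 3560 Pa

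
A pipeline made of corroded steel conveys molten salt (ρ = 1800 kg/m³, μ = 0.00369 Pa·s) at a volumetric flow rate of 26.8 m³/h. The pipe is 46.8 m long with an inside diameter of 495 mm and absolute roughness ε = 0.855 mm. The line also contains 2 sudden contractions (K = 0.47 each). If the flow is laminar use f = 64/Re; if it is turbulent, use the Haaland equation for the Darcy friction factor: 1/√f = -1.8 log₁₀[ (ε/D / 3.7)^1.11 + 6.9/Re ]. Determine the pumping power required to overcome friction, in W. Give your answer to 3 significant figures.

Q = 26.8 m³/h = 26.8/3600 = 0.007444 m³/s.
Cross-sectional area A = πD²/4 = π(0.495)²/4 = 0.1924 m²; mean velocity V = Q/A = 0.007444/0.1924 = 0.03868 m/s.
Reynolds number Re = ρVD/μ = 1800 · 0.03868 · 0.495 / 0.00369 = 9341.
Re > 4000 → turbulent. Relative roughness ε/D = 0.000855/0.495 = 0.00173. Haaland: 1/√f = -1.8 log₁₀[(0.00173/3.7)^1.11 + 6.9/9341] = -1.8 log₁₀[0.000201 + 0.000739] = 5.449, so f = 0.03368.
Total minor-loss coefficient ΣK = 2·0.47 = 0.94.
ΔP = [f·L/D + ΣK]·(ρV²/2) = [0.03368·46.8/0.495 + 0.94]·(1800·0.03868²/2) = [3.184 + 0.94]·1.347 = 5.555 Pa.
Pumping power P = QΔP = 0.007444·5.555 = 0.04135 W = 0.0414 W.

P ≈ 0.0414 W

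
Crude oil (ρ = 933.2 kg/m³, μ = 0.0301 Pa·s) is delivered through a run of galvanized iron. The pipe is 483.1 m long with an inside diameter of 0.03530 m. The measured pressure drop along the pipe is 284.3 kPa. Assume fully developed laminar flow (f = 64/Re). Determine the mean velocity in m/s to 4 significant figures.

V ≈ 0.7613 m/s

For laminar flow, f = 64/Re with Re = ρVD/μ, so Darcy-Weisbach reduces to ΔP = 32μLV/D². Solving for V: V = ΔP·D²/(32μL) = 2.843e+05·(0.0353)²/(32·0.0301·483.1) = 0.7613 m/s.
Check: Re = ρVD/μ = 933.2·0.7613·0.0353/0.0301 = 833.2 < 2300, so the laminar assumption holds.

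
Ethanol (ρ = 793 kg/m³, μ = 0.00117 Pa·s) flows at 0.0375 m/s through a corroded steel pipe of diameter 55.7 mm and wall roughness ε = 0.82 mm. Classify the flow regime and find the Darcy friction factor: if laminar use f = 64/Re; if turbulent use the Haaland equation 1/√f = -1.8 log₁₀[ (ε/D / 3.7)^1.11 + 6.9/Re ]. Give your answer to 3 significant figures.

Re = ρVD/μ = 793·0.0375·0.0557/0.00117 = 1416.
Re < 2300 → laminar, so f = 64/Re = 0.04521 (roughness is irrelevant in laminar flow).

f ≈ 0.0452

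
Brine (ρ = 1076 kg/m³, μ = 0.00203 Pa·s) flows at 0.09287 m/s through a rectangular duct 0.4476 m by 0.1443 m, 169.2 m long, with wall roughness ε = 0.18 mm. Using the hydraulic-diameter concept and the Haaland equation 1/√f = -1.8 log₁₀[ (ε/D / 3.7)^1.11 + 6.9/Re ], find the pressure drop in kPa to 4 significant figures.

ΔP ≈ 0.1129 kPa

Hydraulic diameter D_h = 4A/P = 4·(0.4476·0.1443)/(2·(0.4476+0.1443)) = 0.2584/1.184 = 0.2182 m.
Re = ρVD_h/μ = 1076·0.09287·0.2182/0.00203 = 1.074e+04.
ε/D_h = 0.00018/0.2182 = 0.000825; Haaland gives 1/√f = -1.8 log₁₀[8.84e-05+0.000642] = 5.645, so f = 0.03138.
ΔP = f(L/D_h)(ρV²/2) = 0.03138·169.2/0.2182·4.64 = 112.9 Pa.
ΔP = 0.1129 kPa.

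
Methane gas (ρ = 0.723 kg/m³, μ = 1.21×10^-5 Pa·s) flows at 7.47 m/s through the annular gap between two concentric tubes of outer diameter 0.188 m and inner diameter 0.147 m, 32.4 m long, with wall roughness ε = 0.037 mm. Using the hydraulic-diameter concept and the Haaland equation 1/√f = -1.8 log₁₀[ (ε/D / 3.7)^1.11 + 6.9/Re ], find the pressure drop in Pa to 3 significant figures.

Hydraulic diameter D_h = 4A/P = D_o - D_i = 0.188 - 0.147 = 0.041 m.
Re = ρVD_h/μ = 0.723·7.47·0.041/1.21e-05 = 1.83e+04.
ε/D_h = 3.7e-05/0.041 = 0.000902; Haaland gives 1/√f = -1.8 log₁₀[9.77e-05+0.000377] = 5.982, so f = 0.02794.
ΔP = f(L/D_h)(ρV²/2) = 0.02794·32.4/0.041·20.17 = 445.4 Pa.

ΔP ≈ 445 Pa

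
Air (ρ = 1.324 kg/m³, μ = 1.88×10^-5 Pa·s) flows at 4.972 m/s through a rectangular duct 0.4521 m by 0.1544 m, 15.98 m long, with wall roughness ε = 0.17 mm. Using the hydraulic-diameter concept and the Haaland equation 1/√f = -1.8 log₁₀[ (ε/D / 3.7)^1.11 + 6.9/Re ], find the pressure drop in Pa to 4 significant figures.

ΔP ≈ 24.47 Pa

Hydraulic diameter D_h = 4A/P = 4·(0.4521·0.1544)/(2·(0.4521+0.1544)) = 0.2792/1.213 = 0.2302 m.
Re = ρVD_h/μ = 1.324·4.972·0.2302/1.88e-05 = 8.06e+04.
ε/D_h = 0.00017/0.2302 = 0.000739; Haaland gives 1/√f = -1.8 log₁₀[7.82e-05+8.56e-05] = 6.814, so f = 0.02154.
ΔP = f(L/D_h)(ρV²/2) = 0.02154·15.98/0.2302·16.37 = 24.47 Pa.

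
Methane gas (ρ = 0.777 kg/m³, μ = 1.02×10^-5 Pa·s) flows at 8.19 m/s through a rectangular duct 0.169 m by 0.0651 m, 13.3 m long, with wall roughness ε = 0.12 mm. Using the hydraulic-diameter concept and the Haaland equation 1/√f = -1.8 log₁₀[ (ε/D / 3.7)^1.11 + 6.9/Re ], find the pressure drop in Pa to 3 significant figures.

ΔP ≈ 88.7 Pa

Hydraulic diameter D_h = 4A/P = 4·(0.169·0.0651)/(2·(0.169+0.0651)) = 0.04401/0.4682 = 0.09399 m.
Re = ρVD_h/μ = 0.777·8.19·0.09399/1.02e-05 = 5.864e+04.
ε/D_h = 0.00012/0.09399 = 0.00128; Haaland gives 1/√f = -1.8 log₁₀[0.000144+0.000118] = 6.449, so f = 0.02404.
ΔP = f(L/D_h)(ρV²/2) = 0.02404·13.3/0.09399·26.06 = 88.65 Pa.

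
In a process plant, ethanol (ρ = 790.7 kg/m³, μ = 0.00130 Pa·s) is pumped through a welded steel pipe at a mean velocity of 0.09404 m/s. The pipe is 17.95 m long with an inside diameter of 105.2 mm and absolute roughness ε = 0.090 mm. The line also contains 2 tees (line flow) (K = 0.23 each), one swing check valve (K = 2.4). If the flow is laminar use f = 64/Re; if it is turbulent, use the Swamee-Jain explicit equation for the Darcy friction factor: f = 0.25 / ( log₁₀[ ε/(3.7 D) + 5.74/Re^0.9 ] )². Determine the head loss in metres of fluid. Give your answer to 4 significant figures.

h_f ≈ 0.004132 m

Reynolds number Re = ρVD/μ = 790.7 · 0.09404 · 0.1052 / 0.0013 = 6017.
Re > 4000 → turbulent. Relative roughness ε/D = 9e-05/0.1052 = 0.000856. Swamee-Jain: f = 0.25/(log₁₀[0.000856/3.7 + 5.74/6017^0.9])² = 0.25/(log₁₀[0.000231 + 0.00228])² = 0.25/(-2.601)² = 0.03697.
Total minor-loss coefficient ΣK = 2·0.23 + 1·2.4 = 2.86.
ΔP = [f·L/D + ΣK]·(ρV²/2) = [0.03697·17.95/0.1052 + 2.86]·(790.7·0.09404²/2) = [6.308 + 2.86]·3.496 = 32.05 Pa.
Head loss h_f = ΔP/(ρg) = 32.05/(790.7·9.81) = 0.004132 m.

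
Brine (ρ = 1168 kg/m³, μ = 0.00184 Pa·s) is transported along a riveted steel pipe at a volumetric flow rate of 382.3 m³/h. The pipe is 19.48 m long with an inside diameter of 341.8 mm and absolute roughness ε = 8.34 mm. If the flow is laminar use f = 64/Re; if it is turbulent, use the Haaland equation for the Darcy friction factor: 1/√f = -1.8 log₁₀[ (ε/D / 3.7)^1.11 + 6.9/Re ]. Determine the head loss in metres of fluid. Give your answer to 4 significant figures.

h_f ≈ 0.2055 m

Q = 382.3 m³/h = 382.3/3600 = 0.1062 m³/s.
Cross-sectional area A = πD²/4 = π(0.3418)²/4 = 0.09176 m²; mean velocity V = Q/A = 0.1062/0.09176 = 1.157 m/s.
Reynolds number Re = ρVD/μ = 1168 · 1.157 · 0.3418 / 0.00184 = 2.511e+05.
Re > 4000 → turbulent. Relative roughness ε/D = 0.00834/0.3418 = 0.0244. Haaland: 1/√f = -1.8 log₁₀[(0.0244/3.7)^1.11 + 6.9/2.511e+05] = -1.8 log₁₀[0.0038 + 2.75e-05] = 4.352, so f = 0.05281.
Darcy-Weisbach: ΔP = f(L/D)(ρV²/2) = 0.05281·(19.48/0.3418)·(1168·1.157²/2) = 0.05281·56.99·782.3 = 2354 Pa.
Head loss h_f = ΔP/(ρg) = 2354/(1168·9.81) = 0.2055 m.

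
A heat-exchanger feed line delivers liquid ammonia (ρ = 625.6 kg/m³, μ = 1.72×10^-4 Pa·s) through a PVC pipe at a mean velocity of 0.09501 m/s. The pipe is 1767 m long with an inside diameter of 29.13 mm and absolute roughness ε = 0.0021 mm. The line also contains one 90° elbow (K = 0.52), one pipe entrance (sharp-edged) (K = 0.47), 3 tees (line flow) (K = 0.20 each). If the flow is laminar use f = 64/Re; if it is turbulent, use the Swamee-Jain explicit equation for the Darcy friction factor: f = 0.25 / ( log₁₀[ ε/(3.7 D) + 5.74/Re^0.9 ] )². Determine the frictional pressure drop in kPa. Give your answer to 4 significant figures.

ΔP ≈ 5.322 kPa

Reynolds number Re = ρVD/μ = 625.6 · 0.09501 · 0.02913 / 0.000172 = 1.007e+04.
Re > 4000 → turbulent. Relative roughness ε/D = 2.1e-06/0.02913 = 7.21e-05. Swamee-Jain: f = 0.25/(log₁₀[7.21e-05/3.7 + 5.74/1.007e+04^0.9])² = 0.25/(log₁₀[1.95e-05 + 0.00143])² = 0.25/(-2.838)² = 0.03104.
Total minor-loss coefficient ΣK = 1·0.52 + 1·0.47 + 3·0.2 = 1.59.
ΔP = [f·L/D + ΣK]·(ρV²/2) = [0.03104·1767/0.02913 + 1.59]·(625.6·0.09501²/2) = [1883 + 1.59]·2.824 = 5322 Pa.
ΔP = 5322 Pa = 5.322 kPa.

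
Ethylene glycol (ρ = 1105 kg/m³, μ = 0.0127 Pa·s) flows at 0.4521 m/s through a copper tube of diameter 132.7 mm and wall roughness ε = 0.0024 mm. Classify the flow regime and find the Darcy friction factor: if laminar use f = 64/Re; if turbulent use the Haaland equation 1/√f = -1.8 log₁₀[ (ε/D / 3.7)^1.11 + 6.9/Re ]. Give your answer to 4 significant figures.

f ≈ 0.03725

Re = ρVD/μ = 1105·0.4521·0.1327/0.0127 = 5220.
Re > 4000 → turbulent. ε/D = 2.4e-06/0.1327 = 1.81e-05; Haaland: 1/√f = -1.8 log₁₀[1.27e-06 + 0.00132] = 5.181, so f = 0.03725.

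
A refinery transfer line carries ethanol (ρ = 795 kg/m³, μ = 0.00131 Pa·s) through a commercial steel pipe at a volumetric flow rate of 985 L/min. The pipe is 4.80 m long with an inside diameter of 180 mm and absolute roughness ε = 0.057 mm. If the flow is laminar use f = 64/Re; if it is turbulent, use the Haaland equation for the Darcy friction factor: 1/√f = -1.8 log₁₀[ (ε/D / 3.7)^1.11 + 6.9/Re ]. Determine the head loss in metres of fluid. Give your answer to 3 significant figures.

Q = 985 L/min = 985/60000 = 0.01642 m³/s.
Cross-sectional area A = πD²/4 = π(0.18)²/4 = 0.02545 m²; mean velocity V = Q/A = 0.01642/0.02545 = 0.6451 m/s.
Reynolds number Re = ρVD/μ = 795 · 0.6451 · 0.18 / 0.00131 = 7.047e+04.
Re > 4000 → turbulent. Relative roughness ε/D = 5.7e-05/0.18 = 0.000317. Haaland: 1/√f = -1.8 log₁₀[(0.000317/3.7)^1.11 + 6.9/7.047e+04] = -1.8 log₁₀[3.05e-05 + 9.79e-05] = 7.004, so f = 0.02038.
Darcy-Weisbach: ΔP = f(L/D)(ρV²/2) = 0.02038·(4.8/0.18)·(795·0.6451²/2) = 0.02038·26.67·165.4 = 89.93 Pa.
Head loss h_f = ΔP/(ρg) = 89.93/(795·9.81) = 0.0115 m.

h_f ≈ 0.0115 m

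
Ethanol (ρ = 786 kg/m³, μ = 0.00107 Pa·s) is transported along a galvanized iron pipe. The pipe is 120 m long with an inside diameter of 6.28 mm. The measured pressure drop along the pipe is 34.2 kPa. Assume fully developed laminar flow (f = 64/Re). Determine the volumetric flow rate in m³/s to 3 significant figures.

Q ≈ 1.02×10^-5 m³/s

For laminar flow, f = 64/Re with Re = ρVD/μ, so Darcy-Weisbach reduces to ΔP = 32μLV/D². Solving for V: V = ΔP·D²/(32μL) = 3.42e+04·(0.00628)²/(32·0.00107·120) = 0.3283 m/s.
Check: Re = ρVD/μ = 786·0.3283·0.00628/0.00107 = 1514 < 2300, so the laminar assumption holds.
Q = V·A = 0.3283·(π/4·0.00628²) = 1.017e-05 m³/s = 1.02×10^-5 m³/s.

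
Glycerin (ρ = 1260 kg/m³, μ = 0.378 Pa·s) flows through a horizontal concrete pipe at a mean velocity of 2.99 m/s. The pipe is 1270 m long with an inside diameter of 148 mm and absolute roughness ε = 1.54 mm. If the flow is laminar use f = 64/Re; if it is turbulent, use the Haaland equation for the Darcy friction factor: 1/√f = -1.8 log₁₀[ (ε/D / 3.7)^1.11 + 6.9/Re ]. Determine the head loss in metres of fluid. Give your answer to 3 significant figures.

Reynolds number Re = ρVD/μ = 1260 · 2.99 · 0.148 / 0.378 = 1475.
Re < 2300 → laminar flow, so f = 64/Re = 64/1475 = 0.04339 (the turbulent correlation is not needed).
Darcy-Weisbach: ΔP = f(L/D)(ρV²/2) = 0.04339·(1270/0.148)·(1260·2.99²/2) = 0.04339·8581·5632 = 2.097e+06 Pa.
Head loss h_f = ΔP/(ρg) = 2.097e+06/(1260·9.81) = 170 m.

h_f ≈ 170 m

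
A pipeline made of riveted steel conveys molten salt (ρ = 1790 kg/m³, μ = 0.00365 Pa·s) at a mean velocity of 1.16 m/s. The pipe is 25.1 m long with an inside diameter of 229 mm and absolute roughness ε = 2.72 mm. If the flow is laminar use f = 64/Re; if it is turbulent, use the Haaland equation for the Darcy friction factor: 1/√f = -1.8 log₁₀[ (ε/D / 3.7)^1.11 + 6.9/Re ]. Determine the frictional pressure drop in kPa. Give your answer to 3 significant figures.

ΔP ≈ 5.37 kPa

Reynolds number Re = ρVD/μ = 1790 · 1.16 · 0.229 / 0.00365 = 1.303e+05.
Re > 4000 → turbulent. Relative roughness ε/D = 0.00272/0.229 = 0.0119. Haaland: 1/√f = -1.8 log₁₀[(0.0119/3.7)^1.11 + 6.9/1.303e+05] = -1.8 log₁₀[0.00171 + 5.3e-05] = 4.958, so f = 0.04068.
Darcy-Weisbach: ΔP = f(L/D)(ρV²/2) = 0.04068·(25.1/0.229)·(1790·1.16²/2) = 0.04068·109.6·1204 = 5370 Pa.
ΔP = 5370 Pa = 5.37 kPa.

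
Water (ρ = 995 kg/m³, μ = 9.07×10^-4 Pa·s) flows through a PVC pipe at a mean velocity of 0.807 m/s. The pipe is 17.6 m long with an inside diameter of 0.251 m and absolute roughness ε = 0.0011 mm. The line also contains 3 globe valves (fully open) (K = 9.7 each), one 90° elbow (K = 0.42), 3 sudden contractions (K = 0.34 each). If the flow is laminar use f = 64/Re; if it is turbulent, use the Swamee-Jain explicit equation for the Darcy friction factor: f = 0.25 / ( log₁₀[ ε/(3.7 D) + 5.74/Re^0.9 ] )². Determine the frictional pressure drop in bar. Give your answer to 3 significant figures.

ΔP ≈ 0.102 bar

Reynolds number Re = ρVD/μ = 995 · 0.807 · 0.251 / 0.000907 = 2.222e+05.
Re > 4000 → turbulent. Relative roughness ε/D = 1.1e-06/0.251 = 4.38e-06. Swamee-Jain: f = 0.25/(log₁₀[4.38e-06/3.7 + 5.74/2.222e+05^0.9])² = 0.25/(log₁₀[1.18e-06 + 8.85e-05])² = 0.25/(-4.047)² = 0.01526.
Total minor-loss coefficient ΣK = 3·9.7 + 1·0.42 + 3·0.34 = 30.5.
ΔP = [f·L/D + ΣK]·(ρV²/2) = [0.01526·17.6/0.251 + 30.5]·(995·0.807²/2) = [1.07 + 30.5]·324 = 1.024e+04 Pa.
ΔP = 1.024e+04 Pa = 0.102 bar.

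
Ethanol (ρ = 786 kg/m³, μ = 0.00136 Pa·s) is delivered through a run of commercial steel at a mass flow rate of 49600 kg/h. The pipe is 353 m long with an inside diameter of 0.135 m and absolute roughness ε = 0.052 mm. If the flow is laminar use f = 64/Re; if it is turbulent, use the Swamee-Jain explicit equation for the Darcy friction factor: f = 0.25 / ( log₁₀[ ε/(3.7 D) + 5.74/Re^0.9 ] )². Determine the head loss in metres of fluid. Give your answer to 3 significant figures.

ṁ = 49600 kg/h = 49600/3600 = 13.78 kg/s.
A = πD²/4 = π(0.135)²/4 = 0.01431 m²; mean velocity V = ṁ/(ρA) = 13.78/(786 · 0.01431) = 1.225 m/s.
Reynolds number Re = ρVD/μ = 786 · 1.225 · 0.135 / 0.00136 = 9.555e+04.
Re > 4000 → turbulent. Relative roughness ε/D = 5.2e-05/0.135 = 0.000385. Swamee-Jain: f = 0.25/(log₁₀[0.000385/3.7 + 5.74/9.555e+04^0.9])² = 0.25/(log₁₀[0.000104 + 0.000189])² = 0.25/(-3.533)² = 0.02003.
Darcy-Weisbach: ΔP = f(L/D)(ρV²/2) = 0.02003·(353/0.135)·(786·1.225²/2) = 0.02003·2615·589.4 = 3.087e+04 Pa.
Head loss h_f = ΔP/(ρg) = 3.087e+04/(786·9.81) = 4.00 m.

h_f ≈ 4.00 m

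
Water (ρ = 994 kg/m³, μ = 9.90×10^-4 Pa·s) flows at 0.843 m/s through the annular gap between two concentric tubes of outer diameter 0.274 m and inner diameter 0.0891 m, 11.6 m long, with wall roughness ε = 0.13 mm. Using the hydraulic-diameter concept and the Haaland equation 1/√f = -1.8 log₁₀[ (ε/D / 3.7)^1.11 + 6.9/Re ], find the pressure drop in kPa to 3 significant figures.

ΔP ≈ 0.443 kPa

Hydraulic diameter D_h = 4A/P = D_o - D_i = 0.274 - 0.0891 = 0.1849 m.
Re = ρVD_h/μ = 994·0.843·0.1849/0.00099 = 1.565e+05.
ε/D_h = 0.00013/0.1849 = 0.000703; Haaland gives 1/√f = -1.8 log₁₀[7.4e-05+4.41e-05] = 7.07, so f = 0.02001.
ΔP = f(L/D_h)(ρV²/2) = 0.02001·11.6/0.1849·353.2 = 443.3 Pa.
ΔP = 0.443 kPa.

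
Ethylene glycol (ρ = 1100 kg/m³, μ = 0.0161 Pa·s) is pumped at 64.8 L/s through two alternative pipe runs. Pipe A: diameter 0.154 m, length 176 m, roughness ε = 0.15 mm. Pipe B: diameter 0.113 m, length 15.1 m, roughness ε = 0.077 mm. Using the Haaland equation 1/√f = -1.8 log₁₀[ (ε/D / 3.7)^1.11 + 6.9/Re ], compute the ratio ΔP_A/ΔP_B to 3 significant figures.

ΔP_A/ΔP_B ≈ 2.69

Pipe A: V = Q/A = 0.0648/0.01863 = 3.479 m/s; Re = 3.66e+04; ε/D = 0.000974; Haaland → f = 0.02476; ΔP_A = f(L/D)(ρV²/2) = 1.884e+05 Pa.
Pipe B: V = Q/A = 0.0648/0.01003 = 6.461 m/s; Re = 4.989e+04; ε/D = 0.000681; Haaland → f = 0.02281; ΔP_B = f(L/D)(ρV²/2) = 7e+04 Pa.
ΔP_A/ΔP_B = 1.884e+05/7e+04 = 2.69.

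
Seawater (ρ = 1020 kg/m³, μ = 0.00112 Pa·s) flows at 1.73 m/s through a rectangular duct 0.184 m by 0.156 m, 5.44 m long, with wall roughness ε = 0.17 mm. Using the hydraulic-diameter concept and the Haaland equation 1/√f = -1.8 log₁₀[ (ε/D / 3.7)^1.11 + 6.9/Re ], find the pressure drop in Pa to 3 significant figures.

Hydraulic diameter D_h = 4A/P = 4·(0.184·0.156)/(2·(0.184+0.156)) = 0.1148/0.68 = 0.1688 m.
Re = ρVD_h/μ = 1020·1.73·0.1688/0.00112 = 2.66e+05.
ε/D_h = 0.00017/0.1688 = 0.00101; Haaland gives 1/√f = -1.8 log₁₀[0.00011+2.59e-05] = 6.958, so f = 0.02065.
ΔP = f(L/D_h)(ρV²/2) = 0.02065·5.44/0.1688·1526 = 1016 Pa.

ΔP ≈ 1020 Pa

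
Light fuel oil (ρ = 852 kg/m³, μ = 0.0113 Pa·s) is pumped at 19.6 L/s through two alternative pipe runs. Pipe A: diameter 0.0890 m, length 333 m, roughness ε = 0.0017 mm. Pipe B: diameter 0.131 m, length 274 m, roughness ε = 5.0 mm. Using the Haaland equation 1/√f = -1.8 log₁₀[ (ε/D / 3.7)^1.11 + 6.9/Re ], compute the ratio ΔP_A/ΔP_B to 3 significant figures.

Pipe A: V = Q/A = 0.0196/0.006221 = 3.151 m/s; Re = 2.114e+04; ε/D = 1.91e-05; Haaland → f = 0.02542; ΔP_A = f(L/D)(ρV²/2) = 4.022e+05 Pa.
Pipe B: V = Q/A = 0.0196/0.01348 = 1.454 m/s; Re = 1.436e+04; ε/D = 0.0382; Haaland → f = 0.06538; ΔP_B = f(L/D)(ρV²/2) = 1.232e+05 Pa.
ΔP_A/ΔP_B = 4.022e+05/1.232e+05 = 3.26.

ΔP_A/ΔP_B ≈ 3.26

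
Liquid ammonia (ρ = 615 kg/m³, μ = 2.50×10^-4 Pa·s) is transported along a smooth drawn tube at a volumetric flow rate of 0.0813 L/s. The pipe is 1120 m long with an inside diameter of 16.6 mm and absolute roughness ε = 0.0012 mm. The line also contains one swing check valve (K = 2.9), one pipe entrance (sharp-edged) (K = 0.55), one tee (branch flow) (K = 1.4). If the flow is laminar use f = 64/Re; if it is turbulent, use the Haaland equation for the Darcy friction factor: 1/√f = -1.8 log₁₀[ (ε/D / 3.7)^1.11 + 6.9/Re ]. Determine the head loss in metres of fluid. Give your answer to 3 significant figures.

Q = 0.0813 L/s = 0.0813/1000 = 8.13e-05 m³/s.
Cross-sectional area A = πD²/4 = π(0.0166)²/4 = 0.0002164 m²; mean velocity V = Q/A = 8.13e-05/0.0002164 = 0.3757 m/s.
Reynolds number Re = ρVD/μ = 615 · 0.3757 · 0.0166 / 0.00025 = 1.534e+04.
Re > 4000 → turbulent. Relative roughness ε/D = 1.2e-06/0.0166 = 7.23e-05. Haaland: 1/√f = -1.8 log₁₀[(7.23e-05/3.7)^1.11 + 6.9/1.534e+04] = -1.8 log₁₀[5.93e-06 + 0.00045] = 6.014, so f = 0.02765.
Total minor-loss coefficient ΣK = 1·2.9 + 1·0.55 + 1·1.4 = 4.85.
ΔP = [f·L/D + ΣK]·(ρV²/2) = [0.02765·1120/0.0166 + 4.85]·(615·0.3757²/2) = [1865 + 4.85]·43.39 = 8.115e+04 Pa.
Head loss h_f = ΔP/(ρg) = 8.115e+04/(615·9.81) = 13.5 m.

h_f ≈ 13.5 m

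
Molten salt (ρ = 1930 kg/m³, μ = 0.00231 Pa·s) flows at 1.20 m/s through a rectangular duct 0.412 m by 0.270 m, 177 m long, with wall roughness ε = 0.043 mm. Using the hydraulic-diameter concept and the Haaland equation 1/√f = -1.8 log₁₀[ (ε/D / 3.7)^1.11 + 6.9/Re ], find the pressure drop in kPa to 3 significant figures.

Hydraulic diameter D_h = 4A/P = 4·(0.412·0.27)/(2·(0.412+0.27)) = 0.445/1.364 = 0.3262 m.
Re = ρVD_h/μ = 1930·1.2·0.3262/0.00231 = 3.271e+05.
ε/D_h = 4.3e-05/0.3262 = 0.000132; Haaland gives 1/√f = -1.8 log₁₀[1.15e-05+2.11e-05] = 8.075, so f = 0.01534.
ΔP = f(L/D_h)(ρV²/2) = 0.01534·177/0.3262·1390 = 1.156e+04 Pa.
ΔP = 11.6 kPa.

ΔP ≈ 11.6 kPa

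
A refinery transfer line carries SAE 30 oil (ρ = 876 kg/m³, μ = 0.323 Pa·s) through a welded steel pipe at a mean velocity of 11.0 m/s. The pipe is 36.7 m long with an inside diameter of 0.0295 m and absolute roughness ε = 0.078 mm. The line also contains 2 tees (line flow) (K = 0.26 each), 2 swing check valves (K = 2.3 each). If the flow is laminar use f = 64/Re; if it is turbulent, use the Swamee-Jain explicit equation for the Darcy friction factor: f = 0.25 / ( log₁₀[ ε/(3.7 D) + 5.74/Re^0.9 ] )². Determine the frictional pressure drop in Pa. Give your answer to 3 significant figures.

ΔP ≈ 5.07×10^6 Pa

Reynolds number Re = ρVD/μ = 876 · 11 · 0.0295 / 0.323 = 880.1.
Re < 2300 → laminar flow, so f = 64/Re = 64/880.1 = 0.07272 (the turbulent correlation is not needed).
Total minor-loss coefficient ΣK = 2·0.26 + 2·2.3 = 5.12.
ΔP = [f·L/D + ΣK]·(ρV²/2) = [0.07272·36.7/0.0295 + 5.12]·(876·11²/2) = [90.47 + 5.12]·5.3e+04 = 5.066e+06 Pa.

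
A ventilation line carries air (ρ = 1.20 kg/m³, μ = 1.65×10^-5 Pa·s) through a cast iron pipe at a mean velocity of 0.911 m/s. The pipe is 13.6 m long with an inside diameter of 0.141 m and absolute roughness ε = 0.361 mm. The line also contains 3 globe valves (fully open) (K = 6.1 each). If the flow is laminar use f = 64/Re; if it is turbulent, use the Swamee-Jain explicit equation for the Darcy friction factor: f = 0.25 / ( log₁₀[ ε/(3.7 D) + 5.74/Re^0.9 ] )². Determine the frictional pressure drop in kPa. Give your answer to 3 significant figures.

ΔP ≈ 0.0108 kPa

Reynolds number Re = ρVD/μ = 1.2 · 0.911 · 0.141 / 1.65e-05 = 9342.
Re > 4000 → turbulent. Relative roughness ε/D = 0.000361/0.141 = 0.00256. Swamee-Jain: f = 0.25/(log₁₀[0.00256/3.7 + 5.74/9342^0.9])² = 0.25/(log₁₀[0.000692 + 0.00153])² = 0.25/(-2.653)² = 0.03553.
Total minor-loss coefficient ΣK = 3·6.1 = 18.3.
ΔP = [f·L/D + ΣK]·(ρV²/2) = [0.03553·13.6/0.141 + 18.3]·(1.2·0.911²/2) = [3.427 + 18.3]·0.498 = 10.82 Pa.
ΔP = 10.82 Pa = 0.0108 kPa.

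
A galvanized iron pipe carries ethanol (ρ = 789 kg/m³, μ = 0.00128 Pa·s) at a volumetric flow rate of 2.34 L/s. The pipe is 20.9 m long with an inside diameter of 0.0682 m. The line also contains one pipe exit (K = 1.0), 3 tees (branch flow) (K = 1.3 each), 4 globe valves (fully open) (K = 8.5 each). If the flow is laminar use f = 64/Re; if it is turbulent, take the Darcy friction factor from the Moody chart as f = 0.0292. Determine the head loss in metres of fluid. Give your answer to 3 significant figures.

h_f ≈ 1.00 m

Q = 2.34 L/s = 2.34/1000 = 0.00234 m³/s.
Cross-sectional area A = πD²/4 = π(0.0682)²/4 = 0.003653 m²; mean velocity V = Q/A = 0.00234/0.003653 = 0.6406 m/s.
Reynolds number Re = ρVD/μ = 789 · 0.6406 · 0.0682 / 0.00128 = 2.693e+04.
Re > 4000 → turbulent; use the Moody-chart value f = 0.0292.
Total minor-loss coefficient ΣK = 1·1 + 3·1.3 + 4·8.5 = 38.9.
ΔP = [f·L/D + ΣK]·(ρV²/2) = [0.0292·20.9/0.0682 + 38.9]·(789·0.6406²/2) = [8.948 + 38.9]·161.9 = 7745 Pa.
Head loss h_f = ΔP/(ρg) = 7745/(789·9.81) = 1.00 m.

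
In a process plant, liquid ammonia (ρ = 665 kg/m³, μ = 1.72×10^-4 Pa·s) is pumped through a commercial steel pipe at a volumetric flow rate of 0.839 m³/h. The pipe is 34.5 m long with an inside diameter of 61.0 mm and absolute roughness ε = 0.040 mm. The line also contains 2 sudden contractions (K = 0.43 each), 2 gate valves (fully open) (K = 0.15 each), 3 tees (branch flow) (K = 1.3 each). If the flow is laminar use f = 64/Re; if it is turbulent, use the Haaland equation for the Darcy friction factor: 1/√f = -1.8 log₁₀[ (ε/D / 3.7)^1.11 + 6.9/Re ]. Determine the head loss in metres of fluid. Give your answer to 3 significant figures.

Q = 0.839 m³/h = 0.839/3600 = 0.0002331 m³/s.
Cross-sectional area A = πD²/4 = π(0.061)²/4 = 0.002922 m²; mean velocity V = Q/A = 0.0002331/0.002922 = 0.07975 m/s.
Reynolds number Re = ρVD/μ = 665 · 0.07975 · 0.061 / 0.000172 = 1.881e+04.
Re > 4000 → turbulent. Relative roughness ε/D = 4e-05/0.061 = 0.000656. Haaland: 1/√f = -1.8 log₁₀[(0.000656/3.7)^1.11 + 6.9/1.881e+04] = -1.8 log₁₀[6.85e-05 + 0.000367] = 6.05, so f = 0.02732.
Total minor-loss coefficient ΣK = 2·0.43 + 2·0.15 + 3·1.3 = 5.06.
ΔP = [f·L/D + ΣK]·(ρV²/2) = [0.02732·34.5/0.061 + 5.06]·(665·0.07975²/2) = [15.45 + 5.06]·2.115 = 43.37 Pa.
Head loss h_f = ΔP/(ρg) = 43.37/(665·9.81) = 0.00665 m.

h_f ≈ 0.00665 m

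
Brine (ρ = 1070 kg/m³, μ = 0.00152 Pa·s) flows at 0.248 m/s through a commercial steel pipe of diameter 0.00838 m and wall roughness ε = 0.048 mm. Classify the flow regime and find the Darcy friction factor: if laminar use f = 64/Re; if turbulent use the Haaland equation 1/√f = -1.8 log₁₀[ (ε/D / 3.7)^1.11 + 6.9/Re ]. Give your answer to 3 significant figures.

Re = ρVD/μ = 1070·0.248·0.00838/0.00152 = 1463.
Re < 2300 → laminar, so f = 64/Re = 0.04375 (roughness is irrelevant in laminar flow).

f ≈ 0.0437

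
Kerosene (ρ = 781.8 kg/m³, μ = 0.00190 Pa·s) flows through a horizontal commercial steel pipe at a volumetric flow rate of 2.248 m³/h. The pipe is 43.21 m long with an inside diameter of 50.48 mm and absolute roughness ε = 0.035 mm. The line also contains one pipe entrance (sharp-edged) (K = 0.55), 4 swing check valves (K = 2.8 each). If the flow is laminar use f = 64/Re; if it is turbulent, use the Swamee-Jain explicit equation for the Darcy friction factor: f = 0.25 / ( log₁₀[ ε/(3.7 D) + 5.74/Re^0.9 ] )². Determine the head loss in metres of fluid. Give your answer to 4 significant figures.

h_f ≈ 0.2112 m

Q = 2.248 m³/h = 2.248/3600 = 0.0006244 m³/s.
Cross-sectional area A = πD²/4 = π(0.05048)²/4 = 0.002001 m²; mean velocity V = Q/A = 0.0006244/0.002001 = 0.312 m/s.
Reynolds number Re = ρVD/μ = 781.8 · 0.312 · 0.05048 / 0.0019 = 6481.
Re > 4000 → turbulent. Relative roughness ε/D = 3.5e-05/0.05048 = 0.000693. Swamee-Jain: f = 0.25/(log₁₀[0.000693/3.7 + 5.74/6481^0.9])² = 0.25/(log₁₀[0.000187 + 0.00213])² = 0.25/(-2.635)² = 0.03601.
Total minor-loss coefficient ΣK = 1·0.55 + 4·2.8 = 11.8.
ΔP = [f·L/D + ΣK]·(ρV²/2) = [0.03601·43.21/0.05048 + 11.8]·(781.8·0.312²/2) = [30.82 + 11.8]·38.05 = 1620 Pa.
Head loss h_f = ΔP/(ρg) = 1620/(781.8·9.81) = 0.2112 m.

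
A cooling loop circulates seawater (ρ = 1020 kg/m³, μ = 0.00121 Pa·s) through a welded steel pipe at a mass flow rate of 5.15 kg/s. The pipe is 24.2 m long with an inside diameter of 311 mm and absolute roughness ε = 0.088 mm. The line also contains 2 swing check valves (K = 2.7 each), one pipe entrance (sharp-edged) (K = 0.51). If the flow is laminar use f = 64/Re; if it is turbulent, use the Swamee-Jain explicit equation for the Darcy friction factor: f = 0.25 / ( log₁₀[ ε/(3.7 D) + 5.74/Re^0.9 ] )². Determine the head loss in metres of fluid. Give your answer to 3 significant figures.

A = πD²/4 = π(0.311)²/4 = 0.07596 m²; mean velocity V = ṁ/(ρA) = 5.15/(1020 · 0.07596) = 0.06647 m/s.
Reynolds number Re = ρVD/μ = 1020 · 0.06647 · 0.311 / 0.00121 = 1.742e+04.
Re > 4000 → turbulent. Relative roughness ε/D = 8.8e-05/0.311 = 0.000283. Swamee-Jain: f = 0.25/(log₁₀[0.000283/3.7 + 5.74/1.742e+04^0.9])² = 0.25/(log₁₀[7.65e-05 + 0.000875])² = 0.25/(-3.022)² = 0.02738.
Total minor-loss coefficient ΣK = 2·2.7 + 1·0.51 = 5.91.
ΔP = [f·L/D + ΣK]·(ρV²/2) = [0.02738·24.2/0.311 + 5.91]·(1020·0.06647²/2) = [2.13 + 5.91]·2.253 = 18.12 Pa.
Head loss h_f = ΔP/(ρg) = 18.12/(1020·9.81) = 0.00181 m.

h_f ≈ 0.00181 m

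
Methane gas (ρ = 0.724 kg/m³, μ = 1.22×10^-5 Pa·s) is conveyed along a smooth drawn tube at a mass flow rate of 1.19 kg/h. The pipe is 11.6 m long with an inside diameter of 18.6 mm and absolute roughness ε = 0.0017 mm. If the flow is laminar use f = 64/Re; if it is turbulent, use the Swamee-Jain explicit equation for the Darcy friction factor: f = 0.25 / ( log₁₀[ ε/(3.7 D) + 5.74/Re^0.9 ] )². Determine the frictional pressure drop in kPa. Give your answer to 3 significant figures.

ΔP ≈ 0.0220 kPa

ṁ = 1.19 kg/h = 1.19/3600 = 0.0003306 kg/s.
A = πD²/4 = π(0.0186)²/4 = 0.0002717 m²; mean velocity V = ṁ/(ρA) = 0.0003306/(0.724 · 0.0002717) = 1.68 m/s.
Reynolds number Re = ρVD/μ = 0.724 · 1.68 · 0.0186 / 1.22e-05 = 1855.
Re < 2300 → laminar flow, so f = 64/Re = 64/1855 = 0.03451 (the turbulent correlation is not needed).
Darcy-Weisbach: ΔP = f(L/D)(ρV²/2) = 0.03451·(11.6/0.0186)·(0.724·1.68²/2) = 0.03451·623.7·1.022 = 22 Pa.
ΔP = 22 Pa = 0.0220 kPa.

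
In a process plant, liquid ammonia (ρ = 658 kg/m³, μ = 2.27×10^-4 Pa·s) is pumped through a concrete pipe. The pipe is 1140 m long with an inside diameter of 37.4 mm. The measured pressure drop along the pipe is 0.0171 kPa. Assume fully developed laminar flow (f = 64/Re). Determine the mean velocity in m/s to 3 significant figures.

V ≈ 0.00289 m/s

For laminar flow, f = 64/Re with Re = ρVD/μ, so Darcy-Weisbach reduces to ΔP = 32μLV/D². Solving for V: V = ΔP·D²/(32μL) = 17.1·(0.0374)²/(32·0.000227·1140) = 0.002888 m/s.
Check: Re = ρVD/μ = 658·0.002888·0.0374/0.000227 = 313.1 < 2300, so the laminar assumption holds.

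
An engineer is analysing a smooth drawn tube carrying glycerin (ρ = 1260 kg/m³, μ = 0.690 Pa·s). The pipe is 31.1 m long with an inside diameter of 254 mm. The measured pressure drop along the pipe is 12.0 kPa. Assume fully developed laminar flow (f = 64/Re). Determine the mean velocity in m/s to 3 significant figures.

V ≈ 1.13 m/s

For laminar flow, f = 64/Re with Re = ρVD/μ, so Darcy-Weisbach reduces to ΔP = 32μLV/D². Solving for V: V = ΔP·D²/(32μL) = 1.2e+04·(0.254)²/(32·0.69·31.1) = 1.127 m/s.
Check: Re = ρVD/μ = 1260·1.127·0.254/0.69 = 522.9 < 2300, so the laminar assumption holds.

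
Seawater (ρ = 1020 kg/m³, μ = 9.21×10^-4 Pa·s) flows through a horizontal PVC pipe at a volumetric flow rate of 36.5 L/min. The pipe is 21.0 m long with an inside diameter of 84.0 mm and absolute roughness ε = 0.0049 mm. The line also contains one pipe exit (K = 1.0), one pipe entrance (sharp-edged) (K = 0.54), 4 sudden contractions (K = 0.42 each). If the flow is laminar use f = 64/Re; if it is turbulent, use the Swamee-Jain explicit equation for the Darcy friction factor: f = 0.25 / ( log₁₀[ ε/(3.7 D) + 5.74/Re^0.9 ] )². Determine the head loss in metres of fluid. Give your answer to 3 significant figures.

h_f ≈ 0.00672 m

Q = 36.5 L/min = 36.5/60000 = 0.0006083 m³/s.
Cross-sectional area A = πD²/4 = π(0.084)²/4 = 0.005542 m²; mean velocity V = Q/A = 0.0006083/0.005542 = 0.1098 m/s.
Reynolds number Re = ρVD/μ = 1020 · 0.1098 · 0.084 / 0.000921 = 1.021e+04.
Re > 4000 → turbulent. Relative roughness ε/D = 4.9e-06/0.084 = 5.83e-05. Swamee-Jain: f = 0.25/(log₁₀[5.83e-05/3.7 + 5.74/1.021e+04^0.9])² = 0.25/(log₁₀[1.58e-05 + 0.00141])² = 0.25/(-2.844)² = 0.0309.
Total minor-loss coefficient ΣK = 1·1 + 1·0.54 + 4·0.42 = 3.22.
ΔP = [f·L/D + ΣK]·(ρV²/2) = [0.0309·21/0.084 + 3.22]·(1020·0.1098²/2) = [7.725 + 3.22]·6.145 = 67.26 Pa.
Head loss h_f = ΔP/(ρg) = 67.26/(1020·9.81) = 0.00672 m.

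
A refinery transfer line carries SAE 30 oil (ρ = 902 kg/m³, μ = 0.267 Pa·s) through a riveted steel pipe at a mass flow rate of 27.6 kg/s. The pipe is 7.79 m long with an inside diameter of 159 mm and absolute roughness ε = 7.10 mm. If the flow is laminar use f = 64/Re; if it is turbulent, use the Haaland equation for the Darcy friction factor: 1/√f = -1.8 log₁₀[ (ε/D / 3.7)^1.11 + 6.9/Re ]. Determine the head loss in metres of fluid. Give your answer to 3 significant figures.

h_f ≈ 0.459 m

A = πD²/4 = π(0.159)²/4 = 0.01986 m²; mean velocity V = ṁ/(ρA) = 27.6/(902 · 0.01986) = 1.541 m/s.
Reynolds number Re = ρVD/μ = 902 · 1.541 · 0.159 / 0.267 = 827.8.
Re < 2300 → laminar flow, so f = 64/Re = 64/827.8 = 0.07732 (the turbulent correlation is not needed).
Darcy-Weisbach: ΔP = f(L/D)(ρV²/2) = 0.07732·(7.79/0.159)·(902·1.541²/2) = 0.07732·48.99·1071 = 4057 Pa.
Head loss h_f = ΔP/(ρg) = 4057/(902·9.81) = 0.459 m.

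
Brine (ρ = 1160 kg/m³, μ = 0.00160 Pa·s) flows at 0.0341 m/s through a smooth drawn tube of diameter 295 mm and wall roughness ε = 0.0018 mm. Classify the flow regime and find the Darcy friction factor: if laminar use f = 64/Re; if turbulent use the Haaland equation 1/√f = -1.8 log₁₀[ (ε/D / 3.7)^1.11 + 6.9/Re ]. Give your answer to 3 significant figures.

Re = ρVD/μ = 1160·0.0341·0.295/0.0016 = 7293.
Re > 4000 → turbulent. ε/D = 1.8e-06/0.295 = 6.1e-06; Haaland: 1/√f = -1.8 log₁₀[3.81e-07 + 0.000946] = 5.443, so f = 0.03375.

f ≈ 0.0338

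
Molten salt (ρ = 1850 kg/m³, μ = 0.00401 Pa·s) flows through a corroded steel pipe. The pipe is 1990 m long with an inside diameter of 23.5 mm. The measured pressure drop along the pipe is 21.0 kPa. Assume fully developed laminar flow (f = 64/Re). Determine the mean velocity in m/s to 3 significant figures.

For laminar flow, f = 64/Re with Re = ρVD/μ, so Darcy-Weisbach reduces to ΔP = 32μLV/D². Solving for V: V = ΔP·D²/(32μL) = 2.1e+04·(0.0235)²/(32·0.00401·1990) = 0.04542 m/s.
Check: Re = ρVD/μ = 1850·0.04542·0.0235/0.00401 = 492.4 < 2300, so the laminar assumption holds.

V ≈ 0.0454 m/s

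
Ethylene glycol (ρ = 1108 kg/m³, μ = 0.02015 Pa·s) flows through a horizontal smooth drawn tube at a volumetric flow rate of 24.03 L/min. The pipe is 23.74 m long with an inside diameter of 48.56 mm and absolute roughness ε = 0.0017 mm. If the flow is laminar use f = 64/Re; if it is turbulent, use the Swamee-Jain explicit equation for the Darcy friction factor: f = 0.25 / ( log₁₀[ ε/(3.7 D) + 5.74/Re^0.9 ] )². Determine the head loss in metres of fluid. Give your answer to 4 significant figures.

h_f ≈ 0.1292 m

Q = 24.03 L/min = 24.03/60000 = 0.0004005 m³/s.
Cross-sectional area A = πD²/4 = π(0.04856)²/4 = 0.001852 m²; mean velocity V = Q/A = 0.0004005/0.001852 = 0.2162 m/s.
Reynolds number Re = ρVD/μ = 1108 · 0.2162 · 0.04856 / 0.0202 = 577.4.
Re < 2300 → laminar flow, so f = 64/Re = 64/577.4 = 0.1108 (the turbulent correlation is not needed).
Darcy-Weisbach: ΔP = f(L/D)(ρV²/2) = 0.1108·(23.74/0.04856)·(1108·0.2162²/2) = 0.1108·488.9·25.91 = 1404 Pa.
Head loss h_f = ΔP/(ρg) = 1404/(1108·9.81) = 0.1292 m.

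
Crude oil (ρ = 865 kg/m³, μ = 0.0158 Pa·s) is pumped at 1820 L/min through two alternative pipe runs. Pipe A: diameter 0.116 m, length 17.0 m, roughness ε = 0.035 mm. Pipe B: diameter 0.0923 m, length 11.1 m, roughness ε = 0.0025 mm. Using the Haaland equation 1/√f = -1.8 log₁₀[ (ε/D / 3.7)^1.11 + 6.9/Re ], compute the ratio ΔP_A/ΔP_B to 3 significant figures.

Pipe A: V = Q/A = 0.03033/0.01057 = 2.87 m/s; Re = 1.823e+04; ε/D = 0.000302; Haaland → f = 0.02686; ΔP_A = f(L/D)(ρV²/2) = 1.402e+04 Pa.
Pipe B: V = Q/A = 0.03033/0.006691 = 4.533 m/s; Re = 2.291e+04; ε/D = 2.71e-05; Haaland → f = 0.02493; ΔP_B = f(L/D)(ρV²/2) = 2.665e+04 Pa.
ΔP_A/ΔP_B = 1.402e+04/2.665e+04 = 0.526.

ΔP_A/ΔP_B ≈ 0.526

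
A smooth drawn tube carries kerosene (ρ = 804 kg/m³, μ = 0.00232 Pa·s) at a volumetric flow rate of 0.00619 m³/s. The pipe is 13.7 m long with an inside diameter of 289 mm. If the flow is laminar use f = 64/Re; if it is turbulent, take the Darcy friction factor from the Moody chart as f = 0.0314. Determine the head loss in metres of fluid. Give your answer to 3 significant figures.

Cross-sectional area A = πD²/4 = π(0.289)²/4 = 0.0656 m²; mean velocity V = Q/A = 0.00619/0.0656 = 0.09436 m/s.
Reynolds number Re = ρVD/μ = 804 · 0.09436 · 0.289 / 0.00232 = 9451.
Re > 4000 → turbulent; use the Moody-chart value f = 0.0314.
Darcy-Weisbach: ΔP = f(L/D)(ρV²/2) = 0.0314·(13.7/0.289)·(804·0.09436²/2) = 0.0314·47.4·3.58 = 5.328 Pa.
Head loss h_f = ΔP/(ρg) = 5.328/(804·9.81) = 6.76×10^-4 m.

h_f ≈ 6.76×10^-4 m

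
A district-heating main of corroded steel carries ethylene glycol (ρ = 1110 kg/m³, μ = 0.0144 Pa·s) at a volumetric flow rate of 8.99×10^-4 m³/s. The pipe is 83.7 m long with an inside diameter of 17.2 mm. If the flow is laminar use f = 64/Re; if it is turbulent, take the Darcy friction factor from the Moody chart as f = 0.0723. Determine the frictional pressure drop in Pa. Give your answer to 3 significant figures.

ΔP ≈ 2.92×10^6 Pa

Cross-sectional area A = πD²/4 = π(0.0172)²/4 = 0.0002324 m²; mean velocity V = Q/A = 0.000899/0.0002324 = 3.869 m/s.
Reynolds number Re = ρVD/μ = 1110 · 3.869 · 0.0172 / 0.0144 = 5130.
Re > 4000 → turbulent; use the Moody-chart value f = 0.0723.
Darcy-Weisbach: ΔP = f(L/D)(ρV²/2) = 0.0723·(83.7/0.0172)·(1110·3.869²/2) = 0.0723·4866·8308 = 2.923e+06 Pa.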